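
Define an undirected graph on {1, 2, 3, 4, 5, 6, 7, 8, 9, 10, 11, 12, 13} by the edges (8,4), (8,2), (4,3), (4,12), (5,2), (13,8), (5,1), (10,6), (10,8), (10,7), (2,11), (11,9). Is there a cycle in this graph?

|V| = 13, |E| = 12, number of components = 1.
A forest on 13 vertices with 1 component has exactly 12 edges, which matches — so no cycle.

No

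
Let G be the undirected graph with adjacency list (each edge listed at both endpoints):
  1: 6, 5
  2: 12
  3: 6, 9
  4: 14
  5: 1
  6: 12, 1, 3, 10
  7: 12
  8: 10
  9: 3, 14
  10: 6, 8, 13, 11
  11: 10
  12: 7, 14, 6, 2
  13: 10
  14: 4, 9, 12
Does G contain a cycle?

Yes

|V| = 14, |E| = 14, number of components = 1.
Since 14 > 14 - 1, a cycle must exist; for instance 6-12-14-9-3-6.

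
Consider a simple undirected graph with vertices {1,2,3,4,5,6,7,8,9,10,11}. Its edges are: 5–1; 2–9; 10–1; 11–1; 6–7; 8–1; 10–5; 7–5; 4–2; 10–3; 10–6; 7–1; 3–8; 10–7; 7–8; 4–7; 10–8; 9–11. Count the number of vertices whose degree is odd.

2

Degrees: 1:5, 2:2, 3:2, 4:2, 5:3, 6:2, 7:6, 8:4, 9:2, 10:6, 11:2
Odd-degree vertices: 1, 5.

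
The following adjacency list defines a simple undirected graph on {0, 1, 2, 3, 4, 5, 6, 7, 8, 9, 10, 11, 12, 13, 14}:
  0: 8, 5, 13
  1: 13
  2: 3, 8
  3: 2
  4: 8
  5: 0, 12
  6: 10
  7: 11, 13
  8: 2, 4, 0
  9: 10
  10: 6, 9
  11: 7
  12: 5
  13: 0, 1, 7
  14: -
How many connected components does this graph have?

3

Component: {14}
Component: {6, 9, 10}
Component: {0, 1, 2, 3, 4, 5, 7, 8, 11, 12, 13}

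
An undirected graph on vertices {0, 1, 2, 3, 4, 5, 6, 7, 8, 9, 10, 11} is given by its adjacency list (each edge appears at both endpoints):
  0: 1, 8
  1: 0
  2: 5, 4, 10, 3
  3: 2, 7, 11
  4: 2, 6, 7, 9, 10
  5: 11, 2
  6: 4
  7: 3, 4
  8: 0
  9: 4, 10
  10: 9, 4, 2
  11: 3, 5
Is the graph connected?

No

Component: {0, 1, 8}
Component: {2, 3, 4, 5, 6, 7, 9, 10, 11}
No edge joins these 2 groups, so the graph is disconnected.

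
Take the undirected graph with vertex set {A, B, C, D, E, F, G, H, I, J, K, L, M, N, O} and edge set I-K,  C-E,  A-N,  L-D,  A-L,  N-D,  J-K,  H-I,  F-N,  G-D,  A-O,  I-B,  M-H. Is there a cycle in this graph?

Yes

The graph has 15 vertices, 13 edges, and 3 connected components.
One cycle is A-N-D-L-A.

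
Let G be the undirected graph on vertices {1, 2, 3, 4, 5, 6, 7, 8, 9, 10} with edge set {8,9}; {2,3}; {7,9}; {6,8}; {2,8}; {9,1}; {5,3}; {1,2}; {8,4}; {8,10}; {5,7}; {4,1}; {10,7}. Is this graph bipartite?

Yes

A valid 2-coloring puts {2, 4, 5, 6, 9, 10} on one side and {1, 3, 7, 8} on the other; every edge crosses between the two sides.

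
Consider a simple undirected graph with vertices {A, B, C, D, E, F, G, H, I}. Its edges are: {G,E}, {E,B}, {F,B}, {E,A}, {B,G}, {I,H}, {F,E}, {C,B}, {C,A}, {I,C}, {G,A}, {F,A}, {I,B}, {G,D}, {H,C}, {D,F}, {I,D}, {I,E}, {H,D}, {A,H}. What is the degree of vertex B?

5

Neighbors of B: C, E, F, G, I.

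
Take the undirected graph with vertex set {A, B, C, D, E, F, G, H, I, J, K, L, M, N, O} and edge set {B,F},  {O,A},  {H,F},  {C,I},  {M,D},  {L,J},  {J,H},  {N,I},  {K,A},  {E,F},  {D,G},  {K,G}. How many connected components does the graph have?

3

Component: {C, I, N}
Component: {A, D, G, K, M, O}
Component: {B, E, F, H, J, L}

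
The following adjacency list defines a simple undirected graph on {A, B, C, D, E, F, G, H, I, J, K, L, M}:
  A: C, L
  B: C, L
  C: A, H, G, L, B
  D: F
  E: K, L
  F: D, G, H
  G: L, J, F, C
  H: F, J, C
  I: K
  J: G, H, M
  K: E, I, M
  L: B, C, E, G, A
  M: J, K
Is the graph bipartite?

No

A-C-L-A is an odd cycle (length 3), and a bipartite graph can contain only even cycles.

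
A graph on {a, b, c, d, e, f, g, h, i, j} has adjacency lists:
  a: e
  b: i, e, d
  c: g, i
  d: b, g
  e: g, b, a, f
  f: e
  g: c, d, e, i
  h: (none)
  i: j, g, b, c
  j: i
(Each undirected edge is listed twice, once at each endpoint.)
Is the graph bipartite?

c-g-i-c is an odd cycle (length 3), and a bipartite graph can contain only even cycles.

No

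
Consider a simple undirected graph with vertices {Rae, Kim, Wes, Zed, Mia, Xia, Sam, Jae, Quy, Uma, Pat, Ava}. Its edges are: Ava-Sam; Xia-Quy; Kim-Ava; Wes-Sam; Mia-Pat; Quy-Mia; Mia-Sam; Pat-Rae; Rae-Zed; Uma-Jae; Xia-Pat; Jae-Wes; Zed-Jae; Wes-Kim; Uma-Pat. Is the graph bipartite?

No

The cycle Rae-Zed-Jae-Uma-Pat-Rae has length 5, which is odd, so the graph is not bipartite.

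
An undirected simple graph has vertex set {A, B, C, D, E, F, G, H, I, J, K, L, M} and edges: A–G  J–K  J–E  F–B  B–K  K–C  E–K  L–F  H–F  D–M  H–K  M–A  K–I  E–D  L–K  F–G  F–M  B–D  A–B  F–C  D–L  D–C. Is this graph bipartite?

No

The cycle E-J-K-E has length 3, which is odd, so the graph is not bipartite.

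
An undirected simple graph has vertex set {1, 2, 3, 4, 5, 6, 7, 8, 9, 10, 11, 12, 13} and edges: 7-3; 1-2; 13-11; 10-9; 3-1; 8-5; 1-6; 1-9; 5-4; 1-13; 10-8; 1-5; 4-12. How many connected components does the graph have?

1

Component: {1, 2, 3, 4, 5, 6, 7, 8, 9, 10, 11, 12, 13}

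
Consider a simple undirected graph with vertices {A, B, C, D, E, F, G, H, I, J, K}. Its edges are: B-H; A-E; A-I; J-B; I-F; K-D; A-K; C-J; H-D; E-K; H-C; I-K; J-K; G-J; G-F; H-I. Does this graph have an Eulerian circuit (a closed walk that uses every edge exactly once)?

Degrees: A:3, B:2, C:2, D:2, E:2, F:2, G:2, H:4, I:4, J:4, K:5
A, K have odd degree; an Eulerian circuit needs every degree to be even, so none exists.

No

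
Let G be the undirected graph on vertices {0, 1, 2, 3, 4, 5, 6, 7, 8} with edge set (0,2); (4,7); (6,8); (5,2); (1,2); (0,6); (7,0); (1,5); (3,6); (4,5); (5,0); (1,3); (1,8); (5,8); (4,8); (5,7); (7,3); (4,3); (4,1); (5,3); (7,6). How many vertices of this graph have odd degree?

6

Degrees: 0:4, 1:5, 2:3, 3:5, 4:5, 5:7, 6:4, 7:5, 8:4
Odd-degree vertices: 1, 2, 3, 4, 5, 7.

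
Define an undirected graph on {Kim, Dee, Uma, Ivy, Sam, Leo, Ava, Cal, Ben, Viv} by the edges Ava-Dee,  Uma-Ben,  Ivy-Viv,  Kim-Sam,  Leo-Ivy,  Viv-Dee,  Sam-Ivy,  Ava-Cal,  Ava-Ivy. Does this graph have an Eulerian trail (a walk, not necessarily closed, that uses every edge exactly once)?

Degrees: Kim:1, Dee:2, Uma:1, Ivy:4, Sam:2, Leo:1, Ava:3, Cal:1, Ben:1, Viv:2
Odd-degree vertices: Kim, Uma, Leo, Ava, Cal, Ben (6 total).
With 6 odd-degree vertices (more than two), no single trail can use every edge.

No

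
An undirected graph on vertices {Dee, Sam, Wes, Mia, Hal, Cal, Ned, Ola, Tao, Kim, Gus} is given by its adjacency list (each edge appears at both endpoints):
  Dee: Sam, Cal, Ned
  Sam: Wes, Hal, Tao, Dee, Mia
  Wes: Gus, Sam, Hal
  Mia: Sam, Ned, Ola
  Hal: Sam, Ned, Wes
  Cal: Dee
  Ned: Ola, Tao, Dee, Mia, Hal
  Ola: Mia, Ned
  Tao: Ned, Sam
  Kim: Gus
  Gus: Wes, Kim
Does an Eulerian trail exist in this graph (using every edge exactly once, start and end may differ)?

Degrees: Dee:3, Sam:5, Wes:3, Mia:3, Hal:3, Cal:1, Ned:5, Ola:2, Tao:2, Kim:1, Gus:2
Odd-degree vertices: Dee, Sam, Wes, Mia, Hal, Cal, Ned, Kim (8 total).
With 8 odd-degree vertices (more than two), no single trail can use every edge.

No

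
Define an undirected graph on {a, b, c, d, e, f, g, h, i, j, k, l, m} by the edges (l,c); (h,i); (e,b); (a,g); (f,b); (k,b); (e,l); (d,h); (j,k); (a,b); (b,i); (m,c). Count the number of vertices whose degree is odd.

Degrees: a:2, b:5, c:2, d:1, e:2, f:1, g:1, h:2, i:2, j:1, k:2, l:2, m:1
Odd-degree vertices: b, d, f, g, j, m.

6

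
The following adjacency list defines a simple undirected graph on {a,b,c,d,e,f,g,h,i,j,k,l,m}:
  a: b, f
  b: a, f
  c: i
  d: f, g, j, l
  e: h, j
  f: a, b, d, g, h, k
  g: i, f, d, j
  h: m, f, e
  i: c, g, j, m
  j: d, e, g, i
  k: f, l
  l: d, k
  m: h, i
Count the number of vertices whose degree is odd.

2

Degrees: a:2, b:2, c:1, d:4, e:2, f:6, g:4, h:3, i:4, j:4, k:2, l:2, m:2
Odd-degree vertices: c, h.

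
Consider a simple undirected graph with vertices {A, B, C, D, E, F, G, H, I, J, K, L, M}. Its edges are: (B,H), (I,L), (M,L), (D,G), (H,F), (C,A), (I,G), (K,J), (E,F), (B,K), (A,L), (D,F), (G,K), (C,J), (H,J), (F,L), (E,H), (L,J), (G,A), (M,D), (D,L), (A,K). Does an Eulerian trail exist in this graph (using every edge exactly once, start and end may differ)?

Degrees: A:4, B:2, C:2, D:4, E:2, F:4, G:4, H:4, I:2, J:4, K:4, L:6, M:2
Odd-degree vertices: none (0 total).
With 0 odd-degree vertices and all edges in one connected piece, an Eulerian trail exists.

Yes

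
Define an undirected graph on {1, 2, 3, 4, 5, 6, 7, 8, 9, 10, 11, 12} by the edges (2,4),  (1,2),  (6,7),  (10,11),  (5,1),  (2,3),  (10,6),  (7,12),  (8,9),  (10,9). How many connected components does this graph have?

Component: {1, 2, 3, 4, 5}
Component: {6, 7, 8, 9, 10, 11, 12}

2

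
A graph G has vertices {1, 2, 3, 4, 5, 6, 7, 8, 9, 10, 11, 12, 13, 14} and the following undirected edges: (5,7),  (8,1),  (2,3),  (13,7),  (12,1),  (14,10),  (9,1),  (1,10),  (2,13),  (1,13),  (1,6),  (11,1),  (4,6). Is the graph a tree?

|V| = 14, |E| = 13.
It is connected with exactly 13 edges, hence acyclic — it is a tree.

Yes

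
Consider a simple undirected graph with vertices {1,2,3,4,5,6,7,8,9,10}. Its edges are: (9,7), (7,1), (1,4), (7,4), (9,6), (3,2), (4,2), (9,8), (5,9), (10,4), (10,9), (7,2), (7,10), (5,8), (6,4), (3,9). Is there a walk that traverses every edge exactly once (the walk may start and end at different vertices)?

Degrees: 1:2, 2:3, 3:2, 4:5, 5:2, 6:2, 7:5, 8:2, 9:6, 10:3
Odd-degree vertices: 2, 4, 7, 10 (4 total).
With 4 odd-degree vertices (more than two), no single trail can use every edge.

No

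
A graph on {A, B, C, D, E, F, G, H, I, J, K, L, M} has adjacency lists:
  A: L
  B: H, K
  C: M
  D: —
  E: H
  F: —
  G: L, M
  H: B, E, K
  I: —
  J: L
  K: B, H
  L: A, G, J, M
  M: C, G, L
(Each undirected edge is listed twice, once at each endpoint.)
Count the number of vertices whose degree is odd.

6

Degrees: A:1, B:2, C:1, D:0, E:1, F:0, G:2, H:3, I:0, J:1, K:2, L:4, M:3
Odd-degree vertices: A, C, E, H, J, M.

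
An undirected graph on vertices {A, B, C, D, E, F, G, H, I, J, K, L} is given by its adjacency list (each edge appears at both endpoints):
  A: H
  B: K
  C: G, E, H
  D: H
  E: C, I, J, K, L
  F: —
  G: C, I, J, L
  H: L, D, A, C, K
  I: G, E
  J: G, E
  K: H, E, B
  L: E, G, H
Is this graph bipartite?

Color {B, E, F, G, H} black and {A, C, D, I, J, K, L} white. No edge joins two same-colored vertices, so the graph is bipartite.

Yes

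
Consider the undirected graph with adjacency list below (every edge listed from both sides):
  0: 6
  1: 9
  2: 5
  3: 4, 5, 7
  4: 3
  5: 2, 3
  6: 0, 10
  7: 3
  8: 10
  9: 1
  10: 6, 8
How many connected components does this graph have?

3

Component: {1, 9}
Component: {0, 6, 8, 10}
Component: {2, 3, 4, 5, 7}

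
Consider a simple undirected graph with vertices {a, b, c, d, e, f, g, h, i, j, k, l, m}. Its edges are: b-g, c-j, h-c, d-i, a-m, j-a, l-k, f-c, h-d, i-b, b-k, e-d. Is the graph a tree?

Yes

|V| = 13, |E| = 12.
It is connected with exactly 12 edges, hence acyclic — it is a tree.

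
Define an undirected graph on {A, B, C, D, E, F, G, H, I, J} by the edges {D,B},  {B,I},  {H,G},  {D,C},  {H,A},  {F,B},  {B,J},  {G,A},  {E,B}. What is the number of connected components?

2

Component: {A, G, H}
Component: {B, C, D, E, F, I, J}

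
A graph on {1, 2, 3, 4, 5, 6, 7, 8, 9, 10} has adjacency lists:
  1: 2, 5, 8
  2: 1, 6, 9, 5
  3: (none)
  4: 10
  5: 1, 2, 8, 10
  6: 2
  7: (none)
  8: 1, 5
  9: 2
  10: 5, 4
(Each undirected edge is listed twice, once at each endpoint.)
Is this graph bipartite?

The cycle 2-1-5-2 has length 3, which is odd, so the graph is not bipartite.

No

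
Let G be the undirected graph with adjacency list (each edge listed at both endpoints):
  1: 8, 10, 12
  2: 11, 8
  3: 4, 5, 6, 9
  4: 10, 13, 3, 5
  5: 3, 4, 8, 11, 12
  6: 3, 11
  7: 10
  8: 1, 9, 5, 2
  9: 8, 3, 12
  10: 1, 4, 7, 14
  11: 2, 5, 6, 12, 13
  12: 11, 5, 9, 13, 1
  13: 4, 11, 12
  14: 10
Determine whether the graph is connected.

A breadth-first search from 1 visits 1, 12, 8, 10, 13, 9, 11, 5, 2, 4, 7, 14, 3, 6 — all 14 vertices — so the graph is connected.

Yes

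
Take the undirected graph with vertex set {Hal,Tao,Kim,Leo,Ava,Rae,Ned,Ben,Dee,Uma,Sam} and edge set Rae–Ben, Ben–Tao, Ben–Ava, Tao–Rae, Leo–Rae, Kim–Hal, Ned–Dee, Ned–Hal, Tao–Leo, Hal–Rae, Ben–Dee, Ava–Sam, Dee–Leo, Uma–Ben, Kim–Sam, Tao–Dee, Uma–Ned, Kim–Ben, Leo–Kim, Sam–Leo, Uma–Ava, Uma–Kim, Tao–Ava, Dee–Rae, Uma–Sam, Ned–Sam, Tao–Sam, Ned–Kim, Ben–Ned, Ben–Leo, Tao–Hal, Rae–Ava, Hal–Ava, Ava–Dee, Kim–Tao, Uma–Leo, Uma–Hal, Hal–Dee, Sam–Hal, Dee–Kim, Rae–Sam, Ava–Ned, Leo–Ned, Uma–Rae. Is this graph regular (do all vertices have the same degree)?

Degrees: Hal:8, Tao:8, Kim:8, Leo:8, Ava:8, Rae:8, Ned:8, Ben:8, Dee:8, Uma:8, Sam:8
Every vertex has degree 8, so the graph is 8-regular.

Yes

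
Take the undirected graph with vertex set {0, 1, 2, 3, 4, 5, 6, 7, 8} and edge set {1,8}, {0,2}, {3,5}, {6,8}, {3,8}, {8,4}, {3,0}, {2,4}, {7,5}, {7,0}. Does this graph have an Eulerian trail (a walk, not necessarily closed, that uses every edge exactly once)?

Degrees: 0:3, 1:1, 2:2, 3:3, 4:2, 5:2, 6:1, 7:2, 8:4
Odd-degree vertices: 0, 1, 3, 6 (4 total).
With 4 odd-degree vertices (more than two), no single trail can use every edge.

No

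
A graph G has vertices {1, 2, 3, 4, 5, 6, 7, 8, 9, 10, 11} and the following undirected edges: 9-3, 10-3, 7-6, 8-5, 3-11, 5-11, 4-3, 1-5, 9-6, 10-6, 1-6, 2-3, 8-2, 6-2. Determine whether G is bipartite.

8-2-6-1-5-8 is an odd cycle (length 5), and a bipartite graph can contain only even cycles.

No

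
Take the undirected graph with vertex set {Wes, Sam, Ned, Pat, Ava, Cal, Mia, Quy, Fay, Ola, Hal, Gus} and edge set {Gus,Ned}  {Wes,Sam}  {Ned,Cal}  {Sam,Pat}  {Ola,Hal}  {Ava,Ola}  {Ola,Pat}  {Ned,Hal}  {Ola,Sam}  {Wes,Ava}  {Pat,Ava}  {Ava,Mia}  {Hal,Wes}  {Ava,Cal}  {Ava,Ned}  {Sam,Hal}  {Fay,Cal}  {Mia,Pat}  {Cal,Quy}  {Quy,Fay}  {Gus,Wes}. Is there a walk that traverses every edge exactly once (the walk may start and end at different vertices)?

Yes

Degrees: Wes:4, Sam:4, Ned:4, Pat:4, Ava:6, Cal:4, Mia:2, Quy:2, Fay:2, Ola:4, Hal:4, Gus:2
Odd-degree vertices: none (0 total).
The non-isolated vertices are connected and exactly 0 have odd degree, so an Eulerian trail exists.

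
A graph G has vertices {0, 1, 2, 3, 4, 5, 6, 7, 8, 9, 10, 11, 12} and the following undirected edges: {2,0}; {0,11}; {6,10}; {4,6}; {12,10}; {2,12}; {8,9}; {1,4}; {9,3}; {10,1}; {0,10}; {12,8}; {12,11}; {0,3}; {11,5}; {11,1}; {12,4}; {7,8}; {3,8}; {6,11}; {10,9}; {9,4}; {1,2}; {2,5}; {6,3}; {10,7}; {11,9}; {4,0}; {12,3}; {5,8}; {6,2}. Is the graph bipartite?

3-8-12-3 is an odd cycle (length 3), and a bipartite graph can contain only even cycles.

No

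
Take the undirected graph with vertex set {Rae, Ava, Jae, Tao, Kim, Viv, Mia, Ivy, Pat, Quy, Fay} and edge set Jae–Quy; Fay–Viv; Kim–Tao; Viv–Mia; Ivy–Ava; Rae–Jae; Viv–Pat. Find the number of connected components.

4

Component: {Ava, Ivy}
Component: {Tao, Kim}
Component: {Rae, Jae, Quy}
Component: {Viv, Mia, Pat, Fay}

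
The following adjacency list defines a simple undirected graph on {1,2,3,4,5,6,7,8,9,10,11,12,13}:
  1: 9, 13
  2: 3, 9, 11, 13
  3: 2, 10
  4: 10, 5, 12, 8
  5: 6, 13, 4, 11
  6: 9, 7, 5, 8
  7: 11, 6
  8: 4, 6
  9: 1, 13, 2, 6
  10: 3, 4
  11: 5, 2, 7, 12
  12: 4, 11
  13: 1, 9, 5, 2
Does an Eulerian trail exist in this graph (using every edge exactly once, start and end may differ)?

Degrees: 1:2, 2:4, 3:2, 4:4, 5:4, 6:4, 7:2, 8:2, 9:4, 10:2, 11:4, 12:2, 13:4
Odd-degree vertices: none (0 total).
The non-isolated vertices are connected and exactly 0 have odd degree, so an Eulerian trail exists.

Yes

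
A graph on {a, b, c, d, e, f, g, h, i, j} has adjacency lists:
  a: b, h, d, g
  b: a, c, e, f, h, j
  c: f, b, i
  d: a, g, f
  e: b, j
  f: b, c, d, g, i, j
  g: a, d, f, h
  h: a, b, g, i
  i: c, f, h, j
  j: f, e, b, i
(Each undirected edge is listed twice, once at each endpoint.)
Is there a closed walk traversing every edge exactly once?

No

Degrees: a:4, b:6, c:3, d:3, e:2, f:6, g:4, h:4, i:4, j:4
c, d have odd degree; an Eulerian circuit needs every degree to be even, so none exists.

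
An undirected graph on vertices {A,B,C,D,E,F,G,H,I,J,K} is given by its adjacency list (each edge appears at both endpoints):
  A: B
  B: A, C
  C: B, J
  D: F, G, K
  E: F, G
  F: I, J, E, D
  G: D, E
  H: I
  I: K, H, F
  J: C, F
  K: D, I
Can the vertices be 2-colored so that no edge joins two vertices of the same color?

Color {B, D, E, I, J} black and {A, C, F, G, H, K} white. No edge joins two same-colored vertices, so the graph is bipartite.

Yes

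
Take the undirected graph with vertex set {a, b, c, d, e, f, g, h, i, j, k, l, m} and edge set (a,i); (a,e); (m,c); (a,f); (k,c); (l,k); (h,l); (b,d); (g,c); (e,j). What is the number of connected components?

Component: {b, d}
Component: {a, e, f, i, j}
Component: {c, g, h, k, l, m}

3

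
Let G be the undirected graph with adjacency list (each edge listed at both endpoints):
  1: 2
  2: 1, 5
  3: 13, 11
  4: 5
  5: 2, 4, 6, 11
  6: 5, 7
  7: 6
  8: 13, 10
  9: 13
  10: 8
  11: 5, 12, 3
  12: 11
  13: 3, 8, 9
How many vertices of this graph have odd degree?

Degrees: 1:1, 2:2, 3:2, 4:1, 5:4, 6:2, 7:1, 8:2, 9:1, 10:1, 11:3, 12:1, 13:3
Odd-degree vertices: 1, 4, 7, 9, 10, 11, 12, 13.

8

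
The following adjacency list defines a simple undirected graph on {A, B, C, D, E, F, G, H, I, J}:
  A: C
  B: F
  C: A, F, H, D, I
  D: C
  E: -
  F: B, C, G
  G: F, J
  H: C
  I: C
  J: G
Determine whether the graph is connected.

No

Component: {E}
Component: {A, B, C, D, F, G, H, I, J}
No edge joins these 2 groups, so the graph is disconnected.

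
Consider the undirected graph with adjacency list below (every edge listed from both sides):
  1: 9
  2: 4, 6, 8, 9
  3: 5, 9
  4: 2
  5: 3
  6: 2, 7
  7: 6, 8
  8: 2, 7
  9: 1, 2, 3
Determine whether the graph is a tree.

|V| = 9, |E| = 9.
Connected but with 9 > 8 edges, so it has a cycle and is not a tree.

No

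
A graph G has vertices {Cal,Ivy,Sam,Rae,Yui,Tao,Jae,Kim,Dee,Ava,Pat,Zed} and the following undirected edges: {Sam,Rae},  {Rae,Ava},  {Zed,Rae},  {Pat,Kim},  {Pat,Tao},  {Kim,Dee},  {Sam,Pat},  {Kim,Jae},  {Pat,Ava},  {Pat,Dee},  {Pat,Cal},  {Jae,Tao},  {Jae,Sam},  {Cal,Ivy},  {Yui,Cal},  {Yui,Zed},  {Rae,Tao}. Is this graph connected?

Starting from Cal and exploring outward reaches every vertex (Cal, Pat, Ivy, Yui, Tao, Ava, Dee, Sam, Kim, Zed, Jae, Rae); the graph is connected.

Yes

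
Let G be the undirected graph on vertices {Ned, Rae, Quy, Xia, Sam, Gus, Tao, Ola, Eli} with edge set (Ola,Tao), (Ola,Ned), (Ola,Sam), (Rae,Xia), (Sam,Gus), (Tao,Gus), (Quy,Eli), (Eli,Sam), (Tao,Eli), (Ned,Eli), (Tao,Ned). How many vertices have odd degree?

6

Degrees: Ned:3, Rae:1, Quy:1, Xia:1, Sam:3, Gus:2, Tao:4, Ola:3, Eli:4
Odd-degree vertices: Ned, Rae, Quy, Xia, Sam, Ola.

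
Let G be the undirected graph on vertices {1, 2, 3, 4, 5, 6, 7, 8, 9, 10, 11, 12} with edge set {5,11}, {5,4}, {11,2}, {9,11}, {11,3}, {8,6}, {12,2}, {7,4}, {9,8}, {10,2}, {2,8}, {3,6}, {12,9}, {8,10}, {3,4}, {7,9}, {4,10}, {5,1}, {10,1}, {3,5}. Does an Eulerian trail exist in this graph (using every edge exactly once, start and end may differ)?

Yes

Degrees: 1:2, 2:4, 3:4, 4:4, 5:4, 6:2, 7:2, 8:4, 9:4, 10:4, 11:4, 12:2
Odd-degree vertices: none (0 total).
The non-isolated vertices are connected and exactly 0 have odd degree, so an Eulerian trail exists.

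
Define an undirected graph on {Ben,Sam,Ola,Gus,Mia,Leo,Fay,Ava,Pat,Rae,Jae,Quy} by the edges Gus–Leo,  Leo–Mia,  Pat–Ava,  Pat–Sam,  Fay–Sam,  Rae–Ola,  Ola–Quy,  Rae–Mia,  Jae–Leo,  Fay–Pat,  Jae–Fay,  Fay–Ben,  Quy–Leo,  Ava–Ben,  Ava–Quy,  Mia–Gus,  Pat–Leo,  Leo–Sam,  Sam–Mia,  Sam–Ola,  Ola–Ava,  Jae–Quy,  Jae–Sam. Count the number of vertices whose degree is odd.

Degrees: Ben:2, Sam:6, Ola:4, Gus:2, Mia:4, Leo:6, Fay:4, Ava:4, Pat:4, Rae:2, Jae:4, Quy:4
Odd-degree vertices: none.

0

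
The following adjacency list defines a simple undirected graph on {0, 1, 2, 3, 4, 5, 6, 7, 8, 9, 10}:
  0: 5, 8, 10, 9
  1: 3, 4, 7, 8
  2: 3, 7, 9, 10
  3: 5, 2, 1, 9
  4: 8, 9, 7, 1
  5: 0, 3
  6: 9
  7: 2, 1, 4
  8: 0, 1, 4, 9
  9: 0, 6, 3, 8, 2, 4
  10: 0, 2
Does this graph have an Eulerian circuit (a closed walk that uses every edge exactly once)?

No

Degrees: 0:4, 1:4, 2:4, 3:4, 4:4, 5:2, 6:1, 7:3, 8:4, 9:6, 10:2
Vertices with odd degree: 6, 7. An Eulerian circuit requires all degrees even.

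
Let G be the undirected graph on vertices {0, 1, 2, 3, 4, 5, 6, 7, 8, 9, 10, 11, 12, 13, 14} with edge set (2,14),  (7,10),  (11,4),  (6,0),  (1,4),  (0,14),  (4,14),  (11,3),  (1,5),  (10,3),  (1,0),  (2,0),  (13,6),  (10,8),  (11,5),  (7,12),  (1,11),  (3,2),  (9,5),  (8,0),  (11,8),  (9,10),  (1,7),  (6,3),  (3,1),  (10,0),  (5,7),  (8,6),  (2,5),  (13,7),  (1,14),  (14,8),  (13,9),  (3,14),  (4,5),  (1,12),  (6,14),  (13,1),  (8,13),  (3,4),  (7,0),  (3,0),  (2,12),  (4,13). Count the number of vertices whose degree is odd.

Degrees: 0:8, 1:9, 2:5, 3:8, 4:6, 5:6, 6:5, 7:6, 8:6, 9:3, 10:5, 11:5, 12:3, 13:6, 14:7
Odd-degree vertices: 1, 2, 6, 9, 10, 11, 12, 14.

8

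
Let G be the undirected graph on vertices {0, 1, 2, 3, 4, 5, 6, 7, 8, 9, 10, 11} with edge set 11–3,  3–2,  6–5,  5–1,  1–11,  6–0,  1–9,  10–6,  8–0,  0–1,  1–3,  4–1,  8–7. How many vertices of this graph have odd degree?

8

Degrees: 0:3, 1:6, 2:1, 3:3, 4:1, 5:2, 6:3, 7:1, 8:2, 9:1, 10:1, 11:2
Odd-degree vertices: 0, 2, 3, 4, 6, 7, 9, 10.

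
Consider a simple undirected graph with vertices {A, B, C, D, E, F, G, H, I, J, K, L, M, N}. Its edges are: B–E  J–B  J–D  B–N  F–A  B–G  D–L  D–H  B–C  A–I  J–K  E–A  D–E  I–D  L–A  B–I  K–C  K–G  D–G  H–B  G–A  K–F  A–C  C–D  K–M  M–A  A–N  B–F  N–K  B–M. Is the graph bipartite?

A valid 2-coloring puts {C, E, F, G, H, I, J, L, M, N} on one side and {A, B, D, K} on the other; every edge crosses between the two sides.

Yes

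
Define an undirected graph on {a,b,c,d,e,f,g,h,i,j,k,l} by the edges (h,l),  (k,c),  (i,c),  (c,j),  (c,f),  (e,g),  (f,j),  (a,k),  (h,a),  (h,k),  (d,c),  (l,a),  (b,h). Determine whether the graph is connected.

No

Component: {e, g}
Component: {a, b, c, d, f, h, i, j, k, l}
There are 2 separate components, so the graph is not connected.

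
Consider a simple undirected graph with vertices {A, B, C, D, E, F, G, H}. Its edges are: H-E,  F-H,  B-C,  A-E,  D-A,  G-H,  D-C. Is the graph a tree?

|V| = 8, |E| = 7.
It is connected with exactly 7 edges, hence acyclic — it is a tree.

Yes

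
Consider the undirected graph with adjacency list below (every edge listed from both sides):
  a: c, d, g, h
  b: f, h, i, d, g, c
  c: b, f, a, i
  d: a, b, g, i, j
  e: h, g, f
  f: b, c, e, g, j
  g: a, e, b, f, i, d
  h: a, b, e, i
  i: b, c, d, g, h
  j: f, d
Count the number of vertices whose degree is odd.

4

Degrees: a:4, b:6, c:4, d:5, e:3, f:5, g:6, h:4, i:5, j:2
Odd-degree vertices: d, e, f, i.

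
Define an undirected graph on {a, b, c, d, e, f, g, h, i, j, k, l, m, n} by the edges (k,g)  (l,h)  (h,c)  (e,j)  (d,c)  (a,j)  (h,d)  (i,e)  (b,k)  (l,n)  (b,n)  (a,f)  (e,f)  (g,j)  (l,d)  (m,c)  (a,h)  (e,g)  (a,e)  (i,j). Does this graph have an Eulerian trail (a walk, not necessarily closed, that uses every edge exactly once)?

Degrees: a:4, b:2, c:3, d:3, e:5, f:2, g:3, h:4, i:2, j:4, k:2, l:3, m:1, n:2
Odd-degree vertices: c, d, e, g, l, m (6 total).
With 6 odd-degree vertices (more than two), no single trail can use every edge.

No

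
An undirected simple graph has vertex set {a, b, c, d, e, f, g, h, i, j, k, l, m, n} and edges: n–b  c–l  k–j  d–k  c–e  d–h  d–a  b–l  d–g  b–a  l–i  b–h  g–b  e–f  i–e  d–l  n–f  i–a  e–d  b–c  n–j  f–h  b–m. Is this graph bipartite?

No

The cycle b-c-l-b has length 3, which is odd, so the graph is not bipartite.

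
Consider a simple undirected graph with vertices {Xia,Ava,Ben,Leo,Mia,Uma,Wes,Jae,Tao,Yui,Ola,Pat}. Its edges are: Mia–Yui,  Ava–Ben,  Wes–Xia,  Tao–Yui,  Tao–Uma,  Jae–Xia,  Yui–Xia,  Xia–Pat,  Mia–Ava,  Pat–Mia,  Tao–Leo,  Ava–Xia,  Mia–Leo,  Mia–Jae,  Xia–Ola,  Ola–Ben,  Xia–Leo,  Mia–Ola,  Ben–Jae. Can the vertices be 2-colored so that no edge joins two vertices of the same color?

Yes

Partition the vertices as {Ava, Leo, Uma, Wes, Jae, Yui, Ola, Pat} vs {Xia, Ben, Mia, Tao}. Each listed edge has one endpoint in each part, so the graph is bipartite.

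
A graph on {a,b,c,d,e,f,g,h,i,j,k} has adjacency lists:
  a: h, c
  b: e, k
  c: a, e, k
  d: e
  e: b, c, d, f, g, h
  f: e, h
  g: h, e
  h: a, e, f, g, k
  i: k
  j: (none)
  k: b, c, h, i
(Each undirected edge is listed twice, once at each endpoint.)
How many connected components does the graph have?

2

Component: {j}
Component: {a, b, c, d, e, f, g, h, i, k}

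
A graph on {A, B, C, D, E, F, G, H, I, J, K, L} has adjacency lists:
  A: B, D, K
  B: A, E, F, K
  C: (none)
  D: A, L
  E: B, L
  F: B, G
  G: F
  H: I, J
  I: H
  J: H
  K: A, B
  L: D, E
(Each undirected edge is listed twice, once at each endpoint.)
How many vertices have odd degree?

Degrees: A:3, B:4, C:0, D:2, E:2, F:2, G:1, H:2, I:1, J:1, K:2, L:2
Odd-degree vertices: A, G, I, J.

4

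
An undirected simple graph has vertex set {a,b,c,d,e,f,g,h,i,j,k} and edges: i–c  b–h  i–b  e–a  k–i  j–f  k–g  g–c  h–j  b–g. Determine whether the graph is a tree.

No

|V| = 11, |E| = 10.
It is not connected, so it is not a tree.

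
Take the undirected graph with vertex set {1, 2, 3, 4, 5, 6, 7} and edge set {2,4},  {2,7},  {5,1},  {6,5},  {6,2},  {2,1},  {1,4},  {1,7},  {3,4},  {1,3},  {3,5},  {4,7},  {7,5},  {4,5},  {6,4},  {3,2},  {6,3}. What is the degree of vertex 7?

Neighbors of 7: 1, 2, 4, 5.

4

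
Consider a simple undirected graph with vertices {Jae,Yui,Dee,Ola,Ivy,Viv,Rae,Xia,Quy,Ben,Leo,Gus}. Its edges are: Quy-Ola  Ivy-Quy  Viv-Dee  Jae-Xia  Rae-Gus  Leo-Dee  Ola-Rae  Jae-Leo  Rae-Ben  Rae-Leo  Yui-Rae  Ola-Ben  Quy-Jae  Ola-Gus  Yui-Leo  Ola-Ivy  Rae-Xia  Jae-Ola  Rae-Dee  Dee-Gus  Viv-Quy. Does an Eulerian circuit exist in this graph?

Degrees: Jae:4, Yui:2, Dee:4, Ola:6, Ivy:2, Viv:2, Rae:7, Xia:2, Quy:4, Ben:2, Leo:4, Gus:3
Vertices with odd degree: Rae, Gus. An Eulerian circuit requires all degrees even.

No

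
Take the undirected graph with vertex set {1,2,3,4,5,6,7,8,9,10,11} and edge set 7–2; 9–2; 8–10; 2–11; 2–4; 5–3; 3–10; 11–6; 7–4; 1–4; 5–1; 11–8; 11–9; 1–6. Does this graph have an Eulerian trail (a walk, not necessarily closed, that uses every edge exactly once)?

Yes

Degrees: 1:3, 2:4, 3:2, 4:3, 5:2, 6:2, 7:2, 8:2, 9:2, 10:2, 11:4
Odd-degree vertices: 1, 4 (2 total).
The non-isolated vertices are connected and exactly 2 have odd degree, so an Eulerian trail exists (from 1 to 4).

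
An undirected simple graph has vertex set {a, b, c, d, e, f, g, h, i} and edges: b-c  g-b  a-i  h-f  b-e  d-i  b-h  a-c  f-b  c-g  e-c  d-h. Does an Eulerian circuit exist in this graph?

Degrees: a:2, b:5, c:4, d:2, e:2, f:2, g:2, h:3, i:2
b, h have odd degree; an Eulerian circuit needs every degree to be even, so none exists.

No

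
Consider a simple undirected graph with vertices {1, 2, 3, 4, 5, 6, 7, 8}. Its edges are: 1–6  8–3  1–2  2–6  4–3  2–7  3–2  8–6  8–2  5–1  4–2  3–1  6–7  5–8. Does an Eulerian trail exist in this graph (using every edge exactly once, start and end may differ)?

Degrees: 1:4, 2:6, 3:4, 4:2, 5:2, 6:4, 7:2, 8:4
Odd-degree vertices: none (0 total).
The non-isolated vertices are connected and exactly 0 have odd degree, so an Eulerian trail exists.

Yes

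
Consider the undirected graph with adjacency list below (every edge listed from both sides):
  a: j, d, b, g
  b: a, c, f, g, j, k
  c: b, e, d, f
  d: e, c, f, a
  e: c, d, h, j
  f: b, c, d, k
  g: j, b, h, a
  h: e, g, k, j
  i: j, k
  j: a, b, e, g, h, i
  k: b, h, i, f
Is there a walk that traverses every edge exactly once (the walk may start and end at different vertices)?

Yes

Degrees: a:4, b:6, c:4, d:4, e:4, f:4, g:4, h:4, i:2, j:6, k:4
Odd-degree vertices: none (0 total).
With 0 odd-degree vertices and all edges in one connected piece, an Eulerian trail exists.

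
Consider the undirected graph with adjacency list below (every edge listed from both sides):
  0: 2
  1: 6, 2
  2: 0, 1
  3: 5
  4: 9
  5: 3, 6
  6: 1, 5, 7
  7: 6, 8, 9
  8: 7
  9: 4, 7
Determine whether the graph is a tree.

Yes

The graph has 10 vertices and 9 edges.
Connected and |E| = |V| - 1, which characterizes a tree.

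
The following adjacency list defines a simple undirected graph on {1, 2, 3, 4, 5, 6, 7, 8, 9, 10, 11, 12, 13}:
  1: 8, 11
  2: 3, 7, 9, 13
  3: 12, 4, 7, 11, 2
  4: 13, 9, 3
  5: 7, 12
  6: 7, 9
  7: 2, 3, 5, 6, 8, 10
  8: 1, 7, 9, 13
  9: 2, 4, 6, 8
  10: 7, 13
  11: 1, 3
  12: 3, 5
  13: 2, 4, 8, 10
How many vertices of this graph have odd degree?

2

Degrees: 1:2, 2:4, 3:5, 4:3, 5:2, 6:2, 7:6, 8:4, 9:4, 10:2, 11:2, 12:2, 13:4
Odd-degree vertices: 3, 4.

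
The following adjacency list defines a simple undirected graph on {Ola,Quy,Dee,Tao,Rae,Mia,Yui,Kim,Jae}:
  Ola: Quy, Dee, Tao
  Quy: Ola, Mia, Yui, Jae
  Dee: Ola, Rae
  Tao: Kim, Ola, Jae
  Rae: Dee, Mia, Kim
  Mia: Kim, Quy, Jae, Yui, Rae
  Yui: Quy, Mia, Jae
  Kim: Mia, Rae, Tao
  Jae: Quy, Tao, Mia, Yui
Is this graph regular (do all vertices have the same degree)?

No

Degrees: Ola:3, Quy:4, Dee:2, Tao:3, Rae:3, Mia:5, Yui:3, Kim:3, Jae:4
Degrees are not all equal (e.g. deg(Dee)=2 but deg(Mia)=5); not regular.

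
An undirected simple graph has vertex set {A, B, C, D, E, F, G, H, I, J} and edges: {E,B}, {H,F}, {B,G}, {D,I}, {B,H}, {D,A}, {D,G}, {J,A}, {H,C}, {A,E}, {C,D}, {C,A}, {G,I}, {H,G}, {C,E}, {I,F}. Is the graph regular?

Degrees: A:4, B:3, C:4, D:4, E:3, F:2, G:4, H:4, I:3, J:1
Degrees are not all equal (e.g. deg(J)=1 but deg(A)=4); not regular.

No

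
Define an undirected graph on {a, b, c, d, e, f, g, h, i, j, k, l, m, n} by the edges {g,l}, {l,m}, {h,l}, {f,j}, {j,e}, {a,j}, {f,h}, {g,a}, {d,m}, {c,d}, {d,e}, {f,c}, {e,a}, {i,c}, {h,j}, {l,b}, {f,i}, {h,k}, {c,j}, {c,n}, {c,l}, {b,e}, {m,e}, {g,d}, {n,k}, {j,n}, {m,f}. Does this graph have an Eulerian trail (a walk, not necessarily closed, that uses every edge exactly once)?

Degrees: a:3, b:2, c:6, d:4, e:5, f:5, g:3, h:4, i:2, j:6, k:2, l:5, m:4, n:3
Odd-degree vertices: a, e, f, g, l, n (6 total).
With 6 odd-degree vertices (more than two), no single trail can use every edge.

No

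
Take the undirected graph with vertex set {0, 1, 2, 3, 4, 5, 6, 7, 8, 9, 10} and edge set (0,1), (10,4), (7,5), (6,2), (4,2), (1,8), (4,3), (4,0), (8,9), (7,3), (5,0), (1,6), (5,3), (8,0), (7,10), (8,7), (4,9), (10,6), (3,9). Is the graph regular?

No

Degrees: 0:4, 1:3, 2:2, 3:4, 4:5, 5:3, 6:3, 7:4, 8:4, 9:3, 10:3
Degrees are not all equal (e.g. deg(2)=2 but deg(4)=5); not regular.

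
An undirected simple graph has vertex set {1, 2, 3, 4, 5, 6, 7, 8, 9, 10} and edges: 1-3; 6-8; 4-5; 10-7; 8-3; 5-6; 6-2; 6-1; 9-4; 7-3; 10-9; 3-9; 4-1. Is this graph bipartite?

A valid 2-coloring puts {3, 4, 6, 10} on one side and {1, 2, 5, 7, 8, 9} on the other; every edge crosses between the two sides.

Yes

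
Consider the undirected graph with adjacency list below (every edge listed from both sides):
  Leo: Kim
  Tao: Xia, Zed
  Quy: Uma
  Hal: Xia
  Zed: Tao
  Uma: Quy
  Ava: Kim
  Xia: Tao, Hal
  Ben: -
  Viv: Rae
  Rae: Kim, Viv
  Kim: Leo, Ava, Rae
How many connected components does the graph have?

4

Component: {Ben}
Component: {Quy, Uma}
Component: {Tao, Hal, Zed, Xia}
Component: {Leo, Ava, Viv, Rae, Kim}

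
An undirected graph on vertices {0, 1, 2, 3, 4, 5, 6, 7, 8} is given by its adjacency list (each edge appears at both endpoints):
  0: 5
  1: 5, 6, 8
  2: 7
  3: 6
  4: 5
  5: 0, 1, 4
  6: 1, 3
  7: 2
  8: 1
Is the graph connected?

No

Component: {2, 7}
Component: {0, 1, 3, 4, 5, 6, 8}
There are 2 separate components, so the graph is not connected.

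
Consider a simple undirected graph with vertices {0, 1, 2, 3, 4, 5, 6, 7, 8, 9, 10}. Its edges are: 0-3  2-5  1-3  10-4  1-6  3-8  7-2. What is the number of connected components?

Component: {9}
Component: {4, 10}
Component: {2, 5, 7}
Component: {0, 1, 3, 6, 8}

4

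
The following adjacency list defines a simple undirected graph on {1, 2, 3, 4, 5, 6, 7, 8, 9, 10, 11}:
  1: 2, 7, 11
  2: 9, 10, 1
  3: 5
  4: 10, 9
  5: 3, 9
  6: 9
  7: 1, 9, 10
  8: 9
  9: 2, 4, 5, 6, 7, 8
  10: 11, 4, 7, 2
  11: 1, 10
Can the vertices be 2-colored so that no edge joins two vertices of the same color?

Yes

Color {2, 4, 5, 6, 7, 8, 11} black and {1, 3, 9, 10} white. No edge joins two same-colored vertices, so the graph is bipartite.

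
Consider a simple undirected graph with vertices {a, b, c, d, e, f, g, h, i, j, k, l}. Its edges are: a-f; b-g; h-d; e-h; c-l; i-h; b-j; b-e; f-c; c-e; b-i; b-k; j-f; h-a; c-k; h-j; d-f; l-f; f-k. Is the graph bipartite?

No

c-f-l-c is an odd cycle (length 3), and a bipartite graph can contain only even cycles.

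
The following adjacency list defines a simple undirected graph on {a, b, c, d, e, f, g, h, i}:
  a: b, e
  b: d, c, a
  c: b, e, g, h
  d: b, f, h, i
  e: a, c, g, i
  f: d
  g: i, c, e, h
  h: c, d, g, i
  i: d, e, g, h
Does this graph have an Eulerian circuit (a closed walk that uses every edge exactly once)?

Degrees: a:2, b:3, c:4, d:4, e:4, f:1, g:4, h:4, i:4
Vertices with odd degree: b, f. An Eulerian circuit requires all degrees even.

No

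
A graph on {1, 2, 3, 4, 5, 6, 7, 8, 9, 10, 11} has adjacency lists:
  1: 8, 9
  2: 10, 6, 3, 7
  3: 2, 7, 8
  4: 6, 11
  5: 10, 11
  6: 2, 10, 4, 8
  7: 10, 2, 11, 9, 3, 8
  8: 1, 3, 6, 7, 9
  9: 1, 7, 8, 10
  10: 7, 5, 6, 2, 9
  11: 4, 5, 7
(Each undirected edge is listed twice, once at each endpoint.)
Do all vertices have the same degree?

Degrees: 1:2, 2:4, 3:3, 4:2, 5:2, 6:4, 7:6, 8:5, 9:4, 10:5, 11:3
Vertex 1 has degree 2 while 7 has degree 6, so the graph is not regular.

No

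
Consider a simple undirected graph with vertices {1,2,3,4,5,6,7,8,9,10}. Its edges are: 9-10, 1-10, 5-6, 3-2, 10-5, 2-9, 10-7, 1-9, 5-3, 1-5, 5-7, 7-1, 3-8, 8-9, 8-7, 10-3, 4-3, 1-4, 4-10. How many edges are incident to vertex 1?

5

Neighbors of 1: 4, 5, 7, 9, 10.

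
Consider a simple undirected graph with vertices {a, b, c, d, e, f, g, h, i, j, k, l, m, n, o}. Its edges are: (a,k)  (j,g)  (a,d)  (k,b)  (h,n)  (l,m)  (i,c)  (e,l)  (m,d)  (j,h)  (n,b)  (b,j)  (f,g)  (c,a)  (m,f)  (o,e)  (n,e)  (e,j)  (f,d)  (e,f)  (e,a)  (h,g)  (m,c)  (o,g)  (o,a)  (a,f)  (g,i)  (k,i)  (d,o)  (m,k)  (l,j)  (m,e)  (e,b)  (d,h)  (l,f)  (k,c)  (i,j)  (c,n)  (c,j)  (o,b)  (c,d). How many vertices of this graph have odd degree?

6

Degrees: a:6, b:5, c:7, d:6, e:8, f:6, g:5, h:4, i:4, j:7, k:5, l:4, m:6, n:4, o:5
Odd-degree vertices: b, c, g, j, k, o.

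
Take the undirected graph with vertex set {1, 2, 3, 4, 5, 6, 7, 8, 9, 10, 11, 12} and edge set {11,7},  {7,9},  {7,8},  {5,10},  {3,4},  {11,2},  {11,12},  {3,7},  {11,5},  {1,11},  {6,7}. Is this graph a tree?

The graph has 12 vertices and 11 edges.
It is connected with exactly 11 edges, hence acyclic — it is a tree.

Yes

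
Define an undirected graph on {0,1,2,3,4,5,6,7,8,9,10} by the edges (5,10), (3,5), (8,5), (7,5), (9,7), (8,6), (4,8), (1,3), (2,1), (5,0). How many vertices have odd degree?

Degrees: 0:1, 1:2, 2:1, 3:2, 4:1, 5:5, 6:1, 7:2, 8:3, 9:1, 10:1
Odd-degree vertices: 0, 2, 4, 5, 6, 8, 9, 10.

8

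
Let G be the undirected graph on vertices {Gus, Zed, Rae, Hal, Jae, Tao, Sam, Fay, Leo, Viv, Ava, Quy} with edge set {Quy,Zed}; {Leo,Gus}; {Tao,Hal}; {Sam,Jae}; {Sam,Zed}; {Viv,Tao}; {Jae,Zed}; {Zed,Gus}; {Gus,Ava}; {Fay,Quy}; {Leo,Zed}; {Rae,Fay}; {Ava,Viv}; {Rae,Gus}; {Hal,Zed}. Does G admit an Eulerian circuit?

Degrees: Gus:4, Zed:6, Rae:2, Hal:2, Jae:2, Tao:2, Sam:2, Fay:2, Leo:2, Viv:2, Ava:2, Quy:2
Every vertex has even degree and the edges form a single connected piece, so an Eulerian circuit exists.

Yes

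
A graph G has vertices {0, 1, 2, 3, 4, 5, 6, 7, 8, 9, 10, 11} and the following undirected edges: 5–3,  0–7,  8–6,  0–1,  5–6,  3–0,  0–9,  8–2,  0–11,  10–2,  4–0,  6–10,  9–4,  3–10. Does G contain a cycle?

The graph has 12 vertices, 14 edges, and 1 connected component.
One cycle is 0-4-9-0.

Yes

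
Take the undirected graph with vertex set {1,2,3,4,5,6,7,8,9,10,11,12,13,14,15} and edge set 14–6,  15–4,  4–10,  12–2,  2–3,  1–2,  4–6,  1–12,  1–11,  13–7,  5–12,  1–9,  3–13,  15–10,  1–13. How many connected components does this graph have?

3

Component: {8}
Component: {4, 6, 10, 14, 15}
Component: {1, 2, 3, 5, 7, 9, 11, 12, 13}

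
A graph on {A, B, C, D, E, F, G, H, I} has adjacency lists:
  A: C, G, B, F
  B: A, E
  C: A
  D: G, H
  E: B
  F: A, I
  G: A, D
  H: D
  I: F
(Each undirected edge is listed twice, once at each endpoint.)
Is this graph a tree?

Yes

The graph has 9 vertices and 8 edges.
It is connected with exactly 8 edges, hence acyclic — it is a tree.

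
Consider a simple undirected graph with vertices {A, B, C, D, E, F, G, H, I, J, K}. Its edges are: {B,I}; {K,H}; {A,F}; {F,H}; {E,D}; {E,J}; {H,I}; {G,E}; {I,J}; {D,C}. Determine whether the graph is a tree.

Yes

The graph has 11 vertices and 10 edges.
It is connected with exactly 10 edges, hence acyclic — it is a tree.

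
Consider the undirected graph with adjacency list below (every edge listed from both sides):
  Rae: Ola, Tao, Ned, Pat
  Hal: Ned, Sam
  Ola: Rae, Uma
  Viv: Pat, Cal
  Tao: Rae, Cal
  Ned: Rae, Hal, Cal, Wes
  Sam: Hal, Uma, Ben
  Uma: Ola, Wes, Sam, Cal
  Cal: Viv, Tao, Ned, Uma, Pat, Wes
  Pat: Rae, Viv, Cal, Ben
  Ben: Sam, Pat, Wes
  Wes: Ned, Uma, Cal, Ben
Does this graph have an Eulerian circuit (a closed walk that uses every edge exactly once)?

Degrees: Rae:4, Hal:2, Ola:2, Viv:2, Tao:2, Ned:4, Sam:3, Uma:4, Cal:6, Pat:4, Ben:3, Wes:4
Sam, Ben have odd degree; an Eulerian circuit needs every degree to be even, so none exists.

No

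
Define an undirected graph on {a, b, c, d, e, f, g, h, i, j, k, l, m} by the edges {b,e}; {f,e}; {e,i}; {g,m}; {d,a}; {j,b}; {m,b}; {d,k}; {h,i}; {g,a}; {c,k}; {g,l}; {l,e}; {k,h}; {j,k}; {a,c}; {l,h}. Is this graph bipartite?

The cycle g-l-e-b-m-g has length 5, which is odd, so the graph is not bipartite.

No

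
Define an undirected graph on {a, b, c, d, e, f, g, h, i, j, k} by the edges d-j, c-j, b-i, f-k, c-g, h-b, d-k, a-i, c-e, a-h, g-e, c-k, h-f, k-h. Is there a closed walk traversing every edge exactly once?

Yes

Degrees: a:2, b:2, c:4, d:2, e:2, f:2, g:2, h:4, i:2, j:2, k:4
All degrees are even and the non-isolated vertices are connected — an Eulerian circuit exists.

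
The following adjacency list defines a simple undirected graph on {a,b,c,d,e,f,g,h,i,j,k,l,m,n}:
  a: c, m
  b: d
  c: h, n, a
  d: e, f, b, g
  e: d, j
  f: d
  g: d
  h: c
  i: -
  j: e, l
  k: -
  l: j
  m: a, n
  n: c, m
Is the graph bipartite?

A valid 2-coloring puts {c, d, i, j, k, m} on one side and {a, b, e, f, g, h, l, n} on the other; every edge crosses between the two sides.

Yes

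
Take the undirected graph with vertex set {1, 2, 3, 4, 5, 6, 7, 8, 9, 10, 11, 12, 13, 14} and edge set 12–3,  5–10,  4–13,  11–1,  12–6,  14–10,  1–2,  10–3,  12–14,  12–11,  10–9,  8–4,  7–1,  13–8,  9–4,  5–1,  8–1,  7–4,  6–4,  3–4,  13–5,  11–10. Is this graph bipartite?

No

8-13-4-8 is an odd cycle (length 3), and a bipartite graph can contain only even cycles.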